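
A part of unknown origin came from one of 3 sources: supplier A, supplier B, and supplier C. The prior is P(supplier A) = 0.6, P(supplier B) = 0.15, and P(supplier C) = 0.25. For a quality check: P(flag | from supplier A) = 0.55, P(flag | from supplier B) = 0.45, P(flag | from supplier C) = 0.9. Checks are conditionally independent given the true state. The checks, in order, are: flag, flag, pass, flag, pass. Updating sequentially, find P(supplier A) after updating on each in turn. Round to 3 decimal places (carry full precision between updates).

After 'flag': normaliser = 0.55·0.6000 + 0.45·0.1500 + 0.9·0.2500; P(supplier A) ≈ 0.5301, P(supplier B) ≈ 0.1084, P(supplier C) ≈ 0.3614
After 'flag': normaliser = 0.55·0.5301 + 0.45·0.1084 + 0.9·0.3614; P(supplier A) ≈ 0.4380, P(supplier B) ≈ 0.0733, P(supplier C) ≈ 0.4887
After 'pass': normaliser = 0.45·0.4380 + 0.55·0.0733 + 0.1·0.4887; P(supplier A) ≈ 0.6885, P(supplier B) ≈ 0.1408, P(supplier C) ≈ 0.1707
After 'flag': normaliser = 0.55·0.6885 + 0.45·0.1408 + 0.9·0.1707; P(supplier A) ≈ 0.6357, P(supplier B) ≈ 0.1064, P(supplier C) ≈ 0.2579
After 'pass': normaliser = 0.45·0.6357 + 0.55·0.1064 + 0.1·0.2579; P(supplier A) ≈ 0.7724, P(supplier B) ≈ 0.1580, P(supplier C) ≈ 0.0696

0.772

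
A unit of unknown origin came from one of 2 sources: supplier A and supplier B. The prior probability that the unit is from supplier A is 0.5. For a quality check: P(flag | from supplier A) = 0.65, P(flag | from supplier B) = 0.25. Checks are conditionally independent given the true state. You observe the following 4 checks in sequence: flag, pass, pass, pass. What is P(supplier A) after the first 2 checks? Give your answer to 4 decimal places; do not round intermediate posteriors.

Each posterior becomes the prior for the next update.
After 'flag': P(supplier A) = 0.65·0.5000 / (0.65·0.5000 + 0.25·0.5000) ≈ 0.7222
After 'pass': P(supplier A) = 0.35·0.7222 / (0.35·0.7222 + 0.75·0.2778) ≈ 0.5482

0.5482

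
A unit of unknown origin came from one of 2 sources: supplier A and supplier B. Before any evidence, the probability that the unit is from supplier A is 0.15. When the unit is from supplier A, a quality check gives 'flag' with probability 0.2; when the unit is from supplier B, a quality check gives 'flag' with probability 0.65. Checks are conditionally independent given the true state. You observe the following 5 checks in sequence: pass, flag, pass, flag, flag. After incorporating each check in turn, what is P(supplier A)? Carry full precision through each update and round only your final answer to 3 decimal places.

After 'pass': P(supplier A) = 0.8·0.1500 / (0.8·0.1500 + 0.35·0.8500) ≈ 0.2874
After 'flag': P(supplier A) = 0.2·0.2874 / (0.2·0.2874 + 0.65·0.7126) ≈ 0.1104
After 'pass': P(supplier A) = 0.8·0.1104 / (0.8·0.1104 + 0.35·0.8896) ≈ 0.2210
After 'flag': P(supplier A) = 0.2·0.2210 / (0.2·0.2210 + 0.65·0.7790) ≈ 0.0803
After 'flag': P(supplier A) = 0.2·0.0803 / (0.2·0.0803 + 0.65·0.9197) ≈ 0.0262

0.026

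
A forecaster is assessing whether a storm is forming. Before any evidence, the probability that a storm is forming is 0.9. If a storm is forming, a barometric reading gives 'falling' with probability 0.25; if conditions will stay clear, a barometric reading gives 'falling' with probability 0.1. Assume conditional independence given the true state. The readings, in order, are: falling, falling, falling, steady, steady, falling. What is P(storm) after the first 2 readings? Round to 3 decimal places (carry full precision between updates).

0.983

After 'falling': P(storm) = 0.25·0.9000 / (0.25·0.9000 + 0.1·0.1000) ≈ 0.9574
After 'falling': P(storm) = 0.25·0.9574 / (0.25·0.9574 + 0.1·0.0426) ≈ 0.9825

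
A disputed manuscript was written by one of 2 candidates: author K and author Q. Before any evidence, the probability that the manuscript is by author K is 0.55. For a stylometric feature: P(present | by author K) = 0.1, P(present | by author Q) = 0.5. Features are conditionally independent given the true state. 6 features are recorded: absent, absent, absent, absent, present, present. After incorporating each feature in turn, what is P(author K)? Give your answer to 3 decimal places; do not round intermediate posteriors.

After 'absent': P(author K) = 0.9·0.5500 / (0.9·0.5500 + 0.5·0.4500) ≈ 0.6875
After 'absent': P(author K) = 0.9·0.6875 / (0.9·0.6875 + 0.5·0.3125) ≈ 0.7984
After 'absent': P(author K) = 0.9·0.7984 / (0.9·0.7984 + 0.5·0.2016) ≈ 0.8770
After 'absent': P(author K) = 0.9·0.8770 / (0.9·0.8770 + 0.5·0.1230) ≈ 0.9277
After 'present': P(author K) = 0.1·0.9277 / (0.1·0.9277 + 0.5·0.0723) ≈ 0.7196
After 'present': P(author K) = 0.1·0.7196 / (0.1·0.7196 + 0.5·0.2804) ≈ 0.3392

0.339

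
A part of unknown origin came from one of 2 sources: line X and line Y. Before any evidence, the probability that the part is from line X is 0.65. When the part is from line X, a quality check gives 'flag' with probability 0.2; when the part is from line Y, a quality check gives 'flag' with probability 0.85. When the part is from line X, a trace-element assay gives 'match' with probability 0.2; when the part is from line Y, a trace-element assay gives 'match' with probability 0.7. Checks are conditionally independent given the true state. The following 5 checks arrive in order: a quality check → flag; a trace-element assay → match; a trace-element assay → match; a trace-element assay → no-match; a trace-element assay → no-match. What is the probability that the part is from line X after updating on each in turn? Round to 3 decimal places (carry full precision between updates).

0.202

After a quality check='flag': P(line X) = 0.2·0.6500 / (0.2·0.6500 + 0.85·0.3500) ≈ 0.3041
After a trace-element assay='match': P(line X) = 0.2·0.3041 / (0.2·0.3041 + 0.7·0.6959) ≈ 0.1110
After a trace-element assay='match': P(line X) = 0.2·0.1110 / (0.2·0.1110 + 0.7·0.8890) ≈ 0.0344
After a trace-element assay='no-match': P(line X) = 0.8·0.0344 / (0.8·0.0344 + 0.3·0.9656) ≈ 0.0869
After a trace-element assay='no-match': P(line X) = 0.8·0.0869 / (0.8·0.0869 + 0.3·0.9131) ≈ 0.2023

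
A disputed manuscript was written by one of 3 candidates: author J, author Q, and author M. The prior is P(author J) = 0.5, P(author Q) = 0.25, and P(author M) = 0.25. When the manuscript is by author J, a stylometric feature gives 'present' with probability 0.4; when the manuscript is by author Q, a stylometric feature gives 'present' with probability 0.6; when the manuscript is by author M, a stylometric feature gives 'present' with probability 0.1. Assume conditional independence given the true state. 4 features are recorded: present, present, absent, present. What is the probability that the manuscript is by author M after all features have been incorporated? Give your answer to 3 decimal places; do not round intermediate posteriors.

0.005

Apply Bayes' rule sequentially, carrying P(author M) forward.
After 'present': normaliser = 0.4·0.5000 + 0.6·0.2500 + 0.1·0.2500; P(author J) ≈ 0.5333, P(author Q) ≈ 0.4000, P(author M) ≈ 0.0667
After 'present': normaliser = 0.4·0.5333 + 0.6·0.4000 + 0.1·0.0667; P(author J) ≈ 0.4638, P(author Q) ≈ 0.5217, P(author M) ≈ 0.0145
After 'absent': normaliser = 0.6·0.4638 + 0.4·0.5217 + 0.9·0.0145; P(author J) ≈ 0.5565, P(author Q) ≈ 0.4174, P(author M) ≈ 0.0261
After 'present': normaliser = 0.4·0.5565 + 0.6·0.4174 + 0.1·0.0261; P(author J) ≈ 0.4680, P(author Q) ≈ 0.5265, P(author M) ≈ 0.0055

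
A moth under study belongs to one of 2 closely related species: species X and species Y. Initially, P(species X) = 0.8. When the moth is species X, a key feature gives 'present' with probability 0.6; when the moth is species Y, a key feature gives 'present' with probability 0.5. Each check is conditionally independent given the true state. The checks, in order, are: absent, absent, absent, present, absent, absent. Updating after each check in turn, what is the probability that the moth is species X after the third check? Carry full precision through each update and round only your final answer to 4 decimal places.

After 'absent': P(species X) = 0.4·0.8000 / (0.4·0.8000 + 0.5·0.2000) ≈ 0.7619
After 'absent': P(species X) = 0.4·0.7619 / (0.4·0.7619 + 0.5·0.2381) ≈ 0.7191
After 'absent': P(species X) = 0.4·0.7191 / (0.4·0.7191 + 0.5·0.2809) ≈ 0.6719

0.6719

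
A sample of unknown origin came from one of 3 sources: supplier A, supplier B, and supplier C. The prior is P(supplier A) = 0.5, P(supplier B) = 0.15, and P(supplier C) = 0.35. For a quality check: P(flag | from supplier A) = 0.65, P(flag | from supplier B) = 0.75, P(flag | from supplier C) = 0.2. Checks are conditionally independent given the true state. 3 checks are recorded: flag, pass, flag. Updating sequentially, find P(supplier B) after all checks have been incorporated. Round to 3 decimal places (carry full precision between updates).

Apply Bayes' rule sequentially, carrying P(supplier B) forward.
After 'flag': normaliser = 0.65·0.5000 + 0.75·0.1500 + 0.2·0.3500; P(supplier A) ≈ 0.6404, P(supplier B) ≈ 0.2217, P(supplier C) ≈ 0.1379
After 'pass': normaliser = 0.35·0.6404 + 0.25·0.2217 + 0.8·0.1379; P(supplier A) ≈ 0.5749, P(supplier B) ≈ 0.1421, P(supplier C) ≈ 0.2830
After 'flag': normaliser = 0.65·0.5749 + 0.75·0.1421 + 0.2·0.2830; P(supplier A) ≈ 0.6960, P(supplier B) ≈ 0.1986, P(supplier C) ≈ 0.1054

0.199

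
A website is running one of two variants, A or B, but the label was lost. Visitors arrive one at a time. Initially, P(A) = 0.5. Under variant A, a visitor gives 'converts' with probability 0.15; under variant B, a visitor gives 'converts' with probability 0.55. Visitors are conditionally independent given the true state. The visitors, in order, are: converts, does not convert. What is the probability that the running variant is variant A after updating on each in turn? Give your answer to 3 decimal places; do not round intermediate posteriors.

0.340

Apply Bayes' rule sequentially, carrying P(A) forward.
After 'converts': P(A) = 0.15·0.5000 / (0.15·0.5000 + 0.55·0.5000) ≈ 0.2143
After 'does not convert': P(A) = 0.85·0.2143 / (0.85·0.2143 + 0.45·0.7857) ≈ 0.3400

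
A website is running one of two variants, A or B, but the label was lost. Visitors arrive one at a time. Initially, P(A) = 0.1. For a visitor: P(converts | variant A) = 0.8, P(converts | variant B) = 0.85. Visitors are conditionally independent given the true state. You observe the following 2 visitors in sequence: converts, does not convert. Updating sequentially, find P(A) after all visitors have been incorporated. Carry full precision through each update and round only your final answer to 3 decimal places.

Apply Bayes' rule sequentially, carrying P(A) forward.
After 'converts': P(A) = 0.8·0.1000 / (0.8·0.1000 + 0.85·0.9000) ≈ 0.0947
After 'does not convert': P(A) = 0.2·0.0947 / (0.2·0.0947 + 0.15·0.9053) ≈ 0.1224

0.122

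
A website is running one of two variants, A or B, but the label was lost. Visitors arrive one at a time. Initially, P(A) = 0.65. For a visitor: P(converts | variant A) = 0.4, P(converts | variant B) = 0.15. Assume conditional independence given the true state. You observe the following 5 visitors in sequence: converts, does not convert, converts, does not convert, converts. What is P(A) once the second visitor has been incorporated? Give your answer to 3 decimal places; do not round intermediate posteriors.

After 'converts': P(A) = 0.4·0.6500 / (0.4·0.6500 + 0.15·0.3500) ≈ 0.8320
After 'does not convert': P(A) = 0.6·0.8320 / (0.6·0.8320 + 0.85·0.1680) ≈ 0.7776

0.778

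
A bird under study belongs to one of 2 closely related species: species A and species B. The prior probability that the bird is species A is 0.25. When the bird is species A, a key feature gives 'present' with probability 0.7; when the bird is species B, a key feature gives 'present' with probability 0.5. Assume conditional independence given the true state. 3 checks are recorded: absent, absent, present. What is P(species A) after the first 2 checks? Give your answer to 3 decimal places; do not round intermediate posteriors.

0.107

Apply Bayes' rule sequentially, carrying P(species A) forward.
After 'absent': P(species A) = 0.3·0.2500 / (0.3·0.2500 + 0.5·0.7500) ≈ 0.1667
After 'absent': P(species A) = 0.3·0.1667 / (0.3·0.1667 + 0.5·0.8333) ≈ 0.1071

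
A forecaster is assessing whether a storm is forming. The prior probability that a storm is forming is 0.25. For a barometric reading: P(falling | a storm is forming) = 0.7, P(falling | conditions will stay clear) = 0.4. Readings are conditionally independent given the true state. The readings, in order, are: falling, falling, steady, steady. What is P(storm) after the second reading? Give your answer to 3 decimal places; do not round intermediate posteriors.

0.505

After 'falling': P(storm) = 0.7·0.2500 / (0.7·0.2500 + 0.4·0.7500) ≈ 0.3684
After 'falling': P(storm) = 0.7·0.3684 / (0.7·0.3684 + 0.4·0.6316) ≈ 0.5052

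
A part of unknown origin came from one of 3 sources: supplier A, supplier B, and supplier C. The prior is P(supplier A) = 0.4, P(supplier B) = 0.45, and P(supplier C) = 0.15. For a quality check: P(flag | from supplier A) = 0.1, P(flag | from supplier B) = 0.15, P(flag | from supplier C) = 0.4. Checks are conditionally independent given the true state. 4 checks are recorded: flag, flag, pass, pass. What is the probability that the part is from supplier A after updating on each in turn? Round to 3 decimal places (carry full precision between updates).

After 'flag': normaliser = 0.1·0.4000 + 0.15·0.4500 + 0.4·0.1500; P(supplier A) ≈ 0.2388, P(supplier B) ≈ 0.4030, P(supplier C) ≈ 0.3582
After 'flag': normaliser = 0.1·0.2388 + 0.15·0.4030 + 0.4·0.3582; P(supplier A) ≈ 0.1049, P(supplier B) ≈ 0.2656, P(supplier C) ≈ 0.6295
After 'pass': normaliser = 0.9·0.1049 + 0.85·0.2656 + 0.6·0.6295; P(supplier A) ≈ 0.1353, P(supplier B) ≈ 0.3235, P(supplier C) ≈ 0.5412
After 'pass': normaliser = 0.9·0.1353 + 0.85·0.3235 + 0.6·0.5412; P(supplier A) ≈ 0.1688, P(supplier B) ≈ 0.3811, P(supplier C) ≈ 0.4501

0.169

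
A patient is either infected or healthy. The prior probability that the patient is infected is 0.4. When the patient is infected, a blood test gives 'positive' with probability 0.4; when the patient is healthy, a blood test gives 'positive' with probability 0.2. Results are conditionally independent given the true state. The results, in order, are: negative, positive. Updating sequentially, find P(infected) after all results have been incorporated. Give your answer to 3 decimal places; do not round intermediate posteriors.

0.500

After 'negative': P(infected) = 0.6·0.4000 / (0.6·0.4000 + 0.8·0.6000) ≈ 0.3333
After 'positive': P(infected) = 0.4·0.3333 / (0.4·0.3333 + 0.2·0.6667) ≈ 0.5000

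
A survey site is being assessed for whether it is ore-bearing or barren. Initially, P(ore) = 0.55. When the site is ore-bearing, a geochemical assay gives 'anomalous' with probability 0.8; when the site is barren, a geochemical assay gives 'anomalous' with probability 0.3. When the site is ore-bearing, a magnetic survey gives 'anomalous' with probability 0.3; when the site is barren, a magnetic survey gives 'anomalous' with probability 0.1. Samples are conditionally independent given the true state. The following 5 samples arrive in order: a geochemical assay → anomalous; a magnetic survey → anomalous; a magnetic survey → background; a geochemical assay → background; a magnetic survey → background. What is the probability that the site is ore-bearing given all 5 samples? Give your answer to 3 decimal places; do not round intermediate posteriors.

0.628

After a geochemical assay='anomalous': P(ore) = 0.8·0.5500 / (0.8·0.5500 + 0.3·0.4500) ≈ 0.7652
After a magnetic survey='anomalous': P(ore) = 0.3·0.7652 / (0.3·0.7652 + 0.1·0.2348) ≈ 0.9072
After a magnetic survey='background': P(ore) = 0.7·0.9072 / (0.7·0.9072 + 0.9·0.0928) ≈ 0.8838
After a geochemical assay='background': P(ore) = 0.2·0.8838 / (0.2·0.8838 + 0.7·0.1162) ≈ 0.6848
After a magnetic survey='background': P(ore) = 0.7·0.6848 / (0.7·0.6848 + 0.9·0.3152) ≈ 0.6283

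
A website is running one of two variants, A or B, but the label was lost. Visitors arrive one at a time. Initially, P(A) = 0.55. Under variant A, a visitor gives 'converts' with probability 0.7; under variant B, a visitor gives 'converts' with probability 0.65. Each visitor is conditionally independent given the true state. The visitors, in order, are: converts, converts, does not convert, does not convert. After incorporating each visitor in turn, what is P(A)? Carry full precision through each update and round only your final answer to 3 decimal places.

0.510

After 'converts': P(A) = 0.7·0.5500 / (0.7·0.5500 + 0.65·0.4500) ≈ 0.5683
After 'converts': P(A) = 0.7·0.5683 / (0.7·0.5683 + 0.65·0.4317) ≈ 0.5863
After 'does not convert': P(A) = 0.3·0.5863 / (0.3·0.5863 + 0.35·0.4137) ≈ 0.5485
After 'does not convert': P(A) = 0.3·0.5485 / (0.3·0.5485 + 0.35·0.4515) ≈ 0.5101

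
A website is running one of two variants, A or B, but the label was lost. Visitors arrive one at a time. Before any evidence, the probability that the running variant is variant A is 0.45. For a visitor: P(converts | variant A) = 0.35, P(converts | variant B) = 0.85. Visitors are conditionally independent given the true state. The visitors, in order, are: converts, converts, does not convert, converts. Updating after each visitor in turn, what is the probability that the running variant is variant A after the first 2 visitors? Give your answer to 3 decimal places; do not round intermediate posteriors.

0.122

After 'converts': P(A) = 0.35·0.4500 / (0.35·0.4500 + 0.85·0.5500) ≈ 0.2520
After 'converts': P(A) = 0.35·0.2520 / (0.35·0.2520 + 0.85·0.7480) ≈ 0.1218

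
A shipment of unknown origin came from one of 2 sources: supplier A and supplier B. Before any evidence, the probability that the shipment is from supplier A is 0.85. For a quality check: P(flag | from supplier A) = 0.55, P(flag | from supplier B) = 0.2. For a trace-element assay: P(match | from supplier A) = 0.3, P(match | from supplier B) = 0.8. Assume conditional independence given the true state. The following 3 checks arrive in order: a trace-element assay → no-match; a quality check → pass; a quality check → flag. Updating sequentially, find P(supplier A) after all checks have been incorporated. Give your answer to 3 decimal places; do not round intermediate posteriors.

0.968

After a trace-element assay='no-match': P(supplier A) = 0.7·0.8500 / (0.7·0.8500 + 0.2·0.1500) ≈ 0.9520
After a quality check='pass': P(supplier A) = 0.45·0.9520 / (0.45·0.9520 + 0.8·0.0480) ≈ 0.9177
After a quality check='flag': P(supplier A) = 0.55·0.9177 / (0.55·0.9177 + 0.2·0.0823) ≈ 0.9684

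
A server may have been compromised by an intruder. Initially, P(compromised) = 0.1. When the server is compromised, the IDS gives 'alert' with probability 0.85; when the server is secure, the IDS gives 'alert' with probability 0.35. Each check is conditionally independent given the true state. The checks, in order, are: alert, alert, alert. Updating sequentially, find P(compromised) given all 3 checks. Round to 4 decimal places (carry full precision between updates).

After 'alert': P(compromised) = 0.85·0.1000 / (0.85·0.1000 + 0.35·0.9000) ≈ 0.2125
After 'alert': P(compromised) = 0.85·0.2125 / (0.85·0.2125 + 0.35·0.7875) ≈ 0.3959
After 'alert': P(compromised) = 0.85·0.3959 / (0.85·0.3959 + 0.35·0.6041) ≈ 0.6141

0.6141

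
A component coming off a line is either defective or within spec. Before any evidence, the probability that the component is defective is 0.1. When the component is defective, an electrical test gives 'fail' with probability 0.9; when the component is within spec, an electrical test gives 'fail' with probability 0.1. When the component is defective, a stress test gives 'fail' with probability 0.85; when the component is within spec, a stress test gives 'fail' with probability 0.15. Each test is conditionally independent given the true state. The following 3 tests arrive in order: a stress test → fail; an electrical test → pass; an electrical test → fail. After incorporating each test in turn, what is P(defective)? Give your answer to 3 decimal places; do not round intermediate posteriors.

After a stress test='fail': P(defective) = 0.85·0.1000 / (0.85·0.1000 + 0.15·0.9000) ≈ 0.3864
After an electrical test='pass': P(defective) = 0.1·0.3864 / (0.1·0.3864 + 0.9·0.6136) ≈ 0.0654
After an electrical test='fail': P(defective) = 0.9·0.0654 / (0.9·0.0654 + 0.1·0.9346) ≈ 0.3864

0.386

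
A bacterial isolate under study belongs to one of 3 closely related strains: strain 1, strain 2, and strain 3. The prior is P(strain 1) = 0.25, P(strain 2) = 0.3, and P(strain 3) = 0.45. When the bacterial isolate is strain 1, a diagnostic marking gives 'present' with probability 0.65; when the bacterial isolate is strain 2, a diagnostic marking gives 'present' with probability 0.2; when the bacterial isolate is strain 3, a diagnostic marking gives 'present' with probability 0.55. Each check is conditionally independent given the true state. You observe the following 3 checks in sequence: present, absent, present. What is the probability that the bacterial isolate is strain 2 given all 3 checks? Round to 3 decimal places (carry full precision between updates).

After 'present': normaliser = 0.65·0.2500 + 0.2·0.3000 + 0.55·0.4500; P(strain 1) ≈ 0.3457, P(strain 2) ≈ 0.1277, P(strain 3) ≈ 0.5266
After 'absent': normaliser = 0.35·0.3457 + 0.8·0.1277 + 0.45·0.5266; P(strain 1) ≈ 0.2630, P(strain 2) ≈ 0.2220, P(strain 3) ≈ 0.5150
After 'present': normaliser = 0.65·0.2630 + 0.2·0.2220 + 0.55·0.5150; P(strain 1) ≈ 0.3429, P(strain 2) ≈ 0.0890, P(strain 3) ≈ 0.5681

0.089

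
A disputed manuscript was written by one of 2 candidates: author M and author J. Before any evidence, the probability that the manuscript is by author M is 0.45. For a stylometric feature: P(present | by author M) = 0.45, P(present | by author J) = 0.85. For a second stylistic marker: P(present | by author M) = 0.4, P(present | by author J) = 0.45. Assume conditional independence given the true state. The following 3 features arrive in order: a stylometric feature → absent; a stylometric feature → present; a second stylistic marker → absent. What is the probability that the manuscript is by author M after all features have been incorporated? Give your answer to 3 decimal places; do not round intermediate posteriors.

After a stylometric feature='absent': P(author M) = 0.55·0.4500 / (0.55·0.4500 + 0.15·0.5500) ≈ 0.7500
After a stylometric feature='present': P(author M) = 0.45·0.7500 / (0.45·0.7500 + 0.85·0.2500) ≈ 0.6136
After a second stylistic marker='absent': P(author M) = 0.6·0.6136 / (0.6·0.6136 + 0.55·0.3864) ≈ 0.6341

0.634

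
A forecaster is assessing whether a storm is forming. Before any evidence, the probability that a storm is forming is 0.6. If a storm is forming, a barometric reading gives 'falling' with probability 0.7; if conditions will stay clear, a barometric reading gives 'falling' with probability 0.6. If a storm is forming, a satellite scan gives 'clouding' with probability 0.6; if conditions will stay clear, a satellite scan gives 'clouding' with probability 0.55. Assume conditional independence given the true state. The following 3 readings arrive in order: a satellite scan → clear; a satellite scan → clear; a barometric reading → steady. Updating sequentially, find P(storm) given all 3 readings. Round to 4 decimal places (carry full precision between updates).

Each posterior becomes the prior for the next update.
After a satellite scan='clear': P(storm) = 0.4·0.6000 / (0.4·0.6000 + 0.45·0.4000) ≈ 0.5714
After a satellite scan='clear': P(storm) = 0.4·0.5714 / (0.4·0.5714 + 0.45·0.4286) ≈ 0.5424
After a barometric reading='steady': P(storm) = 0.3·0.5424 / (0.3·0.5424 + 0.4·0.4576) ≈ 0.4706

0.4706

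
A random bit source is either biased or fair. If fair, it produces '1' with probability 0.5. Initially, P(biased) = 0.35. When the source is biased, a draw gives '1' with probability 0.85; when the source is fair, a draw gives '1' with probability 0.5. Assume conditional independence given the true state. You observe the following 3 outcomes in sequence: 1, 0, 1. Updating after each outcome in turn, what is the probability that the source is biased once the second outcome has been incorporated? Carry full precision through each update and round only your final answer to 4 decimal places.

0.2154

After '1': P(biased) = 0.85·0.3500 / (0.85·0.3500 + 0.5·0.6500) ≈ 0.4779
After '0': P(biased) = 0.15·0.4779 / (0.15·0.4779 + 0.5·0.5221) ≈ 0.2154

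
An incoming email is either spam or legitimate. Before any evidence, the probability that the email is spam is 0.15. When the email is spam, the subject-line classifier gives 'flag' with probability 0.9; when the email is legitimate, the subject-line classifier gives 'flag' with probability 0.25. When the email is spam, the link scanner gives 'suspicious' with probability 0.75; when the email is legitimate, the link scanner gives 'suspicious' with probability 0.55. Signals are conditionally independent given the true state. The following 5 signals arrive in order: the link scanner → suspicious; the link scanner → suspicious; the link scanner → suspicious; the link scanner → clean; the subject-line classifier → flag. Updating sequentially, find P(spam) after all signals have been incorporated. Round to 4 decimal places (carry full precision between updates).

Each posterior becomes the prior for the next update.
After the link scanner='suspicious': P(spam) = 0.75·0.1500 / (0.75·0.1500 + 0.55·0.8500) ≈ 0.1940
After the link scanner='suspicious': P(spam) = 0.75·0.1940 / (0.75·0.1940 + 0.55·0.8060) ≈ 0.2471
After the link scanner='suspicious': P(spam) = 0.75·0.2471 / (0.75·0.2471 + 0.55·0.7529) ≈ 0.3091
After the link scanner='clean': P(spam) = 0.25·0.3091 / (0.25·0.3091 + 0.45·0.6909) ≈ 0.1991
After the subject-line classifier='flag': P(spam) = 0.9·0.1991 / (0.9·0.1991 + 0.25·0.8009) ≈ 0.4723

0.4723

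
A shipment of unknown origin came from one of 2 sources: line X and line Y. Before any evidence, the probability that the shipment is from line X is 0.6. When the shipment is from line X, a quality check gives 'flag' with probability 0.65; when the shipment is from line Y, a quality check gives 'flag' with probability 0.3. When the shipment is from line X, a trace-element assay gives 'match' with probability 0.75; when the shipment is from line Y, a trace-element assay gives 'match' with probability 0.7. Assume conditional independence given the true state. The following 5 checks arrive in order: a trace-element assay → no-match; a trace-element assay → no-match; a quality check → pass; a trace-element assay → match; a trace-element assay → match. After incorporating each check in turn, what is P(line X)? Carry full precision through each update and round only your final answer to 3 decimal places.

After a trace-element assay='no-match': P(line X) = 0.25·0.6000 / (0.25·0.6000 + 0.3·0.4000) ≈ 0.5556
After a trace-element assay='no-match': P(line X) = 0.25·0.5556 / (0.25·0.5556 + 0.3·0.4444) ≈ 0.5102
After a quality check='pass': P(line X) = 0.35·0.5102 / (0.35·0.5102 + 0.7·0.4898) ≈ 0.3425
After a trace-element assay='match': P(line X) = 0.75·0.3425 / (0.75·0.3425 + 0.7·0.6575) ≈ 0.3582
After a trace-element assay='match': P(line X) = 0.75·0.3582 / (0.75·0.3582 + 0.7·0.6418) ≈ 0.3742

0.374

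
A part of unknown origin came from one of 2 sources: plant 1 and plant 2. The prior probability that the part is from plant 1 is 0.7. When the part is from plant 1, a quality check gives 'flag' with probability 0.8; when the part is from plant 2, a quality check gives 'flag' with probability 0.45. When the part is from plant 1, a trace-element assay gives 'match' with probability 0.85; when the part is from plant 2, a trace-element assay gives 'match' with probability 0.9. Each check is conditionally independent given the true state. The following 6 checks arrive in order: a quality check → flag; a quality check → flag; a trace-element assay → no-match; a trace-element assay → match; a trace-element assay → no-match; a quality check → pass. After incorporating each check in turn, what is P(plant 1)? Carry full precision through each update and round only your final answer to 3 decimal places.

Each posterior becomes the prior for the next update.
After a quality check='flag': P(plant 1) = 0.8·0.7000 / (0.8·0.7000 + 0.45·0.3000) ≈ 0.8058
After a quality check='flag': P(plant 1) = 0.8·0.8058 / (0.8·0.8058 + 0.45·0.1942) ≈ 0.8806
After a trace-element assay='no-match': P(plant 1) = 0.15·0.8806 / (0.15·0.8806 + 0.1·0.1194) ≈ 0.9171
After a trace-element assay='match': P(plant 1) = 0.85·0.9171 / (0.85·0.9171 + 0.9·0.0829) ≈ 0.9126
After a trace-element assay='no-match': P(plant 1) = 0.15·0.9126 / (0.15·0.9126 + 0.1·0.0874) ≈ 0.9400
After a quality check='pass': P(plant 1) = 0.2·0.9400 / (0.2·0.9400 + 0.55·0.0600) ≈ 0.8507

0.851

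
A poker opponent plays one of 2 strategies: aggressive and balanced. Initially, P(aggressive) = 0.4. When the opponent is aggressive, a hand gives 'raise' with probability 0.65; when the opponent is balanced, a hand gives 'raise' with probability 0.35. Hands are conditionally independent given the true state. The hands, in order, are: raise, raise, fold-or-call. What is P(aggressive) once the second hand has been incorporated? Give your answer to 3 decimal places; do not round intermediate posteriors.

0.697

Apply Bayes' rule sequentially, carrying P(aggressive) forward.
After 'raise': P(aggressive) = 0.65·0.4000 / (0.65·0.4000 + 0.35·0.6000) ≈ 0.5532
After 'raise': P(aggressive) = 0.65·0.5532 / (0.65·0.5532 + 0.35·0.4468) ≈ 0.6969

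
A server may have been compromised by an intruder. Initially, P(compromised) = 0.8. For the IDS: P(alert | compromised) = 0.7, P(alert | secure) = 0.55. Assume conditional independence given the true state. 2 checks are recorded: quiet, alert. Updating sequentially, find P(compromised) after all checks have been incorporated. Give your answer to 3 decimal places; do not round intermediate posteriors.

0.772

After 'quiet': P(compromised) = 0.3·0.8000 / (0.3·0.8000 + 0.45·0.2000) ≈ 0.7273
After 'alert': P(compromised) = 0.7·0.7273 / (0.7·0.7273 + 0.55·0.2727) ≈ 0.7724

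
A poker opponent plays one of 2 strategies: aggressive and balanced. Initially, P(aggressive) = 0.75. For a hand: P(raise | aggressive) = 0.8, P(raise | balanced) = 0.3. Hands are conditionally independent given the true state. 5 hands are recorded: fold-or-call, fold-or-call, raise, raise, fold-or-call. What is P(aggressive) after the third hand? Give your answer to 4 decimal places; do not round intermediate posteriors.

0.3951

Each posterior becomes the prior for the next update.
After 'fold-or-call': P(aggressive) = 0.2·0.7500 / (0.2·0.7500 + 0.7·0.2500) ≈ 0.4615
After 'fold-or-call': P(aggressive) = 0.2·0.4615 / (0.2·0.4615 + 0.7·0.5385) ≈ 0.1967
After 'raise': P(aggressive) = 0.8·0.1967 / (0.8·0.1967 + 0.3·0.8033) ≈ 0.3951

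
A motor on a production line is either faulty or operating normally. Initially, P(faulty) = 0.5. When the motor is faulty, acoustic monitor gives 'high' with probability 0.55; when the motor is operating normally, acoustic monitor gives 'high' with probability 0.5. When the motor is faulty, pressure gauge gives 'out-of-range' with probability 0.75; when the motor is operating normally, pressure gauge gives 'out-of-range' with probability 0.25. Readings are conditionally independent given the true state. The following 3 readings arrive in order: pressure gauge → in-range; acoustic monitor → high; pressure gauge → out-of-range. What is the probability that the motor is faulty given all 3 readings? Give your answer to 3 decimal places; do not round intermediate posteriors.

0.524

Apply Bayes' rule sequentially, carrying P(faulty) forward.
After pressure gauge='in-range': P(faulty) = 0.25·0.5000 / (0.25·0.5000 + 0.75·0.5000) ≈ 0.2500
After acoustic monitor='high': P(faulty) = 0.55·0.2500 / (0.55·0.2500 + 0.5·0.7500) ≈ 0.2683
After pressure gauge='out-of-range': P(faulty) = 0.75·0.2683 / (0.75·0.2683 + 0.25·0.7317) ≈ 0.5238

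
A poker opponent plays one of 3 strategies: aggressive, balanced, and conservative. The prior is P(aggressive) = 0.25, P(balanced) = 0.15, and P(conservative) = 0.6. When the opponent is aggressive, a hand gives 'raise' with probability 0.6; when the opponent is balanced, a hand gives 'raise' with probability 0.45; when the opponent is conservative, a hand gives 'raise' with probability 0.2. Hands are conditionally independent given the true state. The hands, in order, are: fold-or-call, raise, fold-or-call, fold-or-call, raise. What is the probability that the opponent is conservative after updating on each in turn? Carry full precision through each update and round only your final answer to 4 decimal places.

After 'fold-or-call': normaliser = 0.4·0.2500 + 0.55·0.1500 + 0.8·0.6000; P(aggressive) ≈ 0.1509, P(balanced) ≈ 0.1245, P(conservative) ≈ 0.7245
After 'raise': normaliser = 0.6·0.1509 + 0.45·0.1245 + 0.2·0.7245; P(aggressive) ≈ 0.3107, P(balanced) ≈ 0.1922, P(conservative) ≈ 0.4971
After 'fold-or-call': normaliser = 0.4·0.3107 + 0.55·0.1922 + 0.8·0.4971; P(aggressive) ≈ 0.1980, P(balanced) ≈ 0.1684, P(conservative) ≈ 0.6336
After 'fold-or-call': normaliser = 0.4·0.1980 + 0.55·0.1684 + 0.8·0.6336; P(aggressive) ≈ 0.1167, P(balanced) ≈ 0.1365, P(conservative) ≈ 0.7468
After 'raise': normaliser = 0.6·0.1167 + 0.45·0.1365 + 0.2·0.7468; P(aggressive) ≈ 0.2493, P(balanced) ≈ 0.2188, P(conservative) ≈ 0.5319

0.5319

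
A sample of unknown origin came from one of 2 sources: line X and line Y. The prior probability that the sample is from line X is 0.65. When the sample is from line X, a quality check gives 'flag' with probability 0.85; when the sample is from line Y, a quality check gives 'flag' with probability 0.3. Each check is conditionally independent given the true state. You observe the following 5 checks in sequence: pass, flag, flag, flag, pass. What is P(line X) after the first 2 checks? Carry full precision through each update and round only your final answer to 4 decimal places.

After 'pass': P(line X) = 0.15·0.6500 / (0.15·0.6500 + 0.7·0.3500) ≈ 0.2847
After 'flag': P(line X) = 0.85·0.2847 / (0.85·0.2847 + 0.3·0.7153) ≈ 0.5300

0.5300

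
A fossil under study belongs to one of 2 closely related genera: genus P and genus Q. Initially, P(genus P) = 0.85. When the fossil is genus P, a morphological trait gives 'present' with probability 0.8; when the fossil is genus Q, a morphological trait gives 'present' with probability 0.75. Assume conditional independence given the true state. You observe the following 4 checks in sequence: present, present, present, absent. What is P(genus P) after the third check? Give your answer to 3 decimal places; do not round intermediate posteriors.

After 'present': P(genus P) = 0.8·0.8500 / (0.8·0.8500 + 0.75·0.1500) ≈ 0.8580
After 'present': P(genus P) = 0.8·0.8580 / (0.8·0.8580 + 0.75·0.1420) ≈ 0.8657
After 'present': P(genus P) = 0.8·0.8657 / (0.8·0.8657 + 0.75·0.1343) ≈ 0.8731

0.873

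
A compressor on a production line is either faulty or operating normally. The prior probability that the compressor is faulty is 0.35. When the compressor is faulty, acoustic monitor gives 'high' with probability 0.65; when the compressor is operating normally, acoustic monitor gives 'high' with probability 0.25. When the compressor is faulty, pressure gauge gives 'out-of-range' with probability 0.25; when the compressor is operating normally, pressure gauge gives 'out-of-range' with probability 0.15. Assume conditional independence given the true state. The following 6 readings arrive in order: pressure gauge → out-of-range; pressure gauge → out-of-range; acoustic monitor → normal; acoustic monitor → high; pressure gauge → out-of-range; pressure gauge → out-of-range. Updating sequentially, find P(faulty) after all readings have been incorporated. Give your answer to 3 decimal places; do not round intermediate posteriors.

After pressure gauge='out-of-range': P(faulty) = 0.25·0.3500 / (0.25·0.3500 + 0.15·0.6500) ≈ 0.4730
After pressure gauge='out-of-range': P(faulty) = 0.25·0.4730 / (0.25·0.4730 + 0.15·0.5270) ≈ 0.5993
After acoustic monitor='normal': P(faulty) = 0.35·0.5993 / (0.35·0.5993 + 0.75·0.4007) ≈ 0.4111
After acoustic monitor='high': P(faulty) = 0.65·0.4111 / (0.65·0.4111 + 0.25·0.5889) ≈ 0.6447
After pressure gauge='out-of-range': P(faulty) = 0.25·0.6447 / (0.25·0.6447 + 0.15·0.3553) ≈ 0.7515
After pressure gauge='out-of-range': P(faulty) = 0.25·0.7515 / (0.25·0.7515 + 0.15·0.2485) ≈ 0.8345

0.834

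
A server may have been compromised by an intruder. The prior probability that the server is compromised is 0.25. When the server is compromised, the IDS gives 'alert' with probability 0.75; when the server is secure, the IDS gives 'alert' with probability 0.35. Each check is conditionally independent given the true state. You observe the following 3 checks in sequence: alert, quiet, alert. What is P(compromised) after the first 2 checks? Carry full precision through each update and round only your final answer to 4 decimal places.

0.2155

After 'alert': P(compromised) = 0.75·0.2500 / (0.75·0.2500 + 0.35·0.7500) ≈ 0.4167
After 'quiet': P(compromised) = 0.25·0.4167 / (0.25·0.4167 + 0.65·0.5833) ≈ 0.2155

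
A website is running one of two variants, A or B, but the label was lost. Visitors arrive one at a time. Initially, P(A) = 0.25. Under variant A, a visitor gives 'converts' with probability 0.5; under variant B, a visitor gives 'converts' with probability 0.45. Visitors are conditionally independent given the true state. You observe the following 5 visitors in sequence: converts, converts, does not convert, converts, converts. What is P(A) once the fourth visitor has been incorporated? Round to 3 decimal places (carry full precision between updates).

0.294

Each posterior becomes the prior for the next update.
After 'converts': P(A) = 0.5·0.2500 / (0.5·0.2500 + 0.45·0.7500) ≈ 0.2703
After 'converts': P(A) = 0.5·0.2703 / (0.5·0.2703 + 0.45·0.7297) ≈ 0.2915
After 'does not convert': P(A) = 0.5·0.2915 / (0.5·0.2915 + 0.55·0.7085) ≈ 0.2723
After 'converts': P(A) = 0.5·0.2723 / (0.5·0.2723 + 0.45·0.7277) ≈ 0.2936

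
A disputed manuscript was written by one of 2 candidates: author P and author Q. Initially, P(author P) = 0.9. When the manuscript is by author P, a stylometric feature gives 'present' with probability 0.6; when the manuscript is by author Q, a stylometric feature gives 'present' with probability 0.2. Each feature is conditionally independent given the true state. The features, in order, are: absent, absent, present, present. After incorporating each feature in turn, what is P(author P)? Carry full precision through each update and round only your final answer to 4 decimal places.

After 'absent': P(author P) = 0.4·0.9000 / (0.4·0.9000 + 0.8·0.1000) ≈ 0.8182
After 'absent': P(author P) = 0.4·0.8182 / (0.4·0.8182 + 0.8·0.1818) ≈ 0.6923
After 'present': P(author P) = 0.6·0.6923 / (0.6·0.6923 + 0.2·0.3077) ≈ 0.8710
After 'present': P(author P) = 0.6·0.8710 / (0.6·0.8710 + 0.2·0.1290) ≈ 0.9529

0.9529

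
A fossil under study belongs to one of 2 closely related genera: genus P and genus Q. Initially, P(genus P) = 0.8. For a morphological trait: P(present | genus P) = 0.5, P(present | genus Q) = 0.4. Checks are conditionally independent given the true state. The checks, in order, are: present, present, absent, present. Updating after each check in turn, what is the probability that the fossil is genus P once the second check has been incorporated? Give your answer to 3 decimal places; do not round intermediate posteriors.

0.862

After 'present': P(genus P) = 0.5·0.8000 / (0.5·0.8000 + 0.4·0.2000) ≈ 0.8333
After 'present': P(genus P) = 0.5·0.8333 / (0.5·0.8333 + 0.4·0.1667) ≈ 0.8621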